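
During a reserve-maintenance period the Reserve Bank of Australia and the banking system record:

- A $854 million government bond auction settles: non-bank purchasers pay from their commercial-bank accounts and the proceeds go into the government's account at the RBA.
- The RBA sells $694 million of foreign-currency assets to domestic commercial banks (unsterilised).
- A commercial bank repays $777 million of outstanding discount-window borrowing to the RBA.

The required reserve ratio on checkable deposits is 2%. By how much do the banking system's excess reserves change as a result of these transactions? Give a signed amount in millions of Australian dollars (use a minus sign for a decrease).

-$2307.92 million

Government account inflow $854 million: reserves −$854M, deposits −$854M.
FX sale $694 million: reserves −$694M, deposits 0.
Discount-window repayment $777 million: reserves −$777M, deposits 0.
Totals: Δreserves = −$2325M, Δdeposits = −$854M.
Δrequired reserves = 2% × −$854M = −$17.08M.
Δexcess reserves = Δreserves − Δrequired = −$2325M − (−$17.08M) = -$2307.92 million.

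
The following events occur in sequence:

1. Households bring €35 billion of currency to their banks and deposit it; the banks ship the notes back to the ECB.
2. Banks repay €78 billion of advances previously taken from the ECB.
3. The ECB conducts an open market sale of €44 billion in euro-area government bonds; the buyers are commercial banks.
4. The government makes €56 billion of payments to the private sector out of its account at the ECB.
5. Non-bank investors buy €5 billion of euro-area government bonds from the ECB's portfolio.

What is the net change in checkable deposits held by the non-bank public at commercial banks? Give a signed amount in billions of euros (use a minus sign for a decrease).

ECB balance sheet:
  Assets:      Securities −€49B, Loans to banks −€78B
  Liabilities: Bank reserves −€36B, Currency in circulation −€35B, Government deposits −€56B
Commercial banking system:
  Assets:      Reserves at CB −€36B, Securities +€44B
  Liabilities: Checkable deposits +€86B, Borrowings from CB −€78B
So the change in checkable deposits held by the non-bank public at commercial banks is +€86 billion.

+€86 billion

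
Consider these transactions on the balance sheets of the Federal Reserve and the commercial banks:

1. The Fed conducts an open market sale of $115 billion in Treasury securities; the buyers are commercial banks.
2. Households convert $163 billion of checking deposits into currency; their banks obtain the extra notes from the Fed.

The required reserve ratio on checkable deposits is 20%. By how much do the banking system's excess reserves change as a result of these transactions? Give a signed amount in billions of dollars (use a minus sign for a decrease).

OMO sale (to banks) $115 billion: reserves −$115B, deposits 0.
Currency withdrawal $163 billion: reserves −$163B, deposits −$163B.
Totals: Δreserves = −$278B, Δdeposits = −$163B.
Δrequired reserves = 20% × −$163B = −$32.6B.
Δexcess reserves = Δreserves − Δrequired = −$278B − (−$32.6B) = -$245.4 billion.

-$245.4 billion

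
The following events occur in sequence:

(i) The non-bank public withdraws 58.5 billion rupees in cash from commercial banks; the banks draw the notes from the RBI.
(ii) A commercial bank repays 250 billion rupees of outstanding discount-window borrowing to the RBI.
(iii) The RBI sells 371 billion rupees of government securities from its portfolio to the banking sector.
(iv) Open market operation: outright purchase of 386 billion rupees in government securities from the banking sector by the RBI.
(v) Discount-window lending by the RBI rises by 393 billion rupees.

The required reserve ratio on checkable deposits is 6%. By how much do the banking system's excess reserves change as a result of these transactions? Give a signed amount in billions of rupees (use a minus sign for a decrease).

+103.01 billion

Currency withdrawal 58.5 billion rupees: reserves −58.5B, deposits −58.5B.
Discount-window repayment 250 billion rupees: reserves −250B, deposits 0.
OMO sale (to banks) 371 billion rupees: reserves −371B, deposits 0.
OMO purchase (from banks) 386 billion rupees: reserves +386B, deposits 0.
Discount-window loan 393 billion rupees: reserves +393B, deposits 0.
Totals: Δreserves = +99.5B, Δdeposits = −58.5B.
Δrequired reserves = 6% × −58.5B = −3.51B.
Δexcess reserves = Δreserves − Δrequired = +99.5B − (−3.51B) = +103.01 billion.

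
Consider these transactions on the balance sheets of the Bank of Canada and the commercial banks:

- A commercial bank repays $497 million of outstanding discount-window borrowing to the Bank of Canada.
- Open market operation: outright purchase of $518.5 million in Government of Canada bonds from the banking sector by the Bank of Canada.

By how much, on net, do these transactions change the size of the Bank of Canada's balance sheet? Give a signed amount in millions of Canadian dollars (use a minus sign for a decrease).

Discount-window repayment $497 million: a Bank of Canada asset is shed → −$497M.
OMO purchase (from banks) $518.5 million: a Bank of Canada asset is acquired → +$518.5M.
Net: −497 + 518.5 = +$21.5 million.

+$21.5 million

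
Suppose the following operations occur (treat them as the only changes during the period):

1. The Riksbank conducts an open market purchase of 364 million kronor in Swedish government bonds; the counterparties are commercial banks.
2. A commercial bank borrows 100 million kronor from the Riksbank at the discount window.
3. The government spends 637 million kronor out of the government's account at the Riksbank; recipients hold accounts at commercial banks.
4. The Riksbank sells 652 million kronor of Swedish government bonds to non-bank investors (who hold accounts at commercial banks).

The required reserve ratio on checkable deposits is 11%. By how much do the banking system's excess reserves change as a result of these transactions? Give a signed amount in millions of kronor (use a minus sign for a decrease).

OMO purchase (from banks) 364 million kronor: reserves +364M, deposits 0.
Discount-window loan 100 million kronor: reserves +100M, deposits 0.
Government spending 637 million kronor: reserves +637M, deposits +637M.
Asset sale (to non-banks) 652 million kronor: reserves −652M, deposits −652M.
Totals: Δreserves = +449M, Δdeposits = −15M.
Δrequired reserves = 11% × −15M = −1.65M.
Δexcess reserves = Δreserves − Δrequired = +449M − (−1.65M) = +450.65 million.

+450.65 million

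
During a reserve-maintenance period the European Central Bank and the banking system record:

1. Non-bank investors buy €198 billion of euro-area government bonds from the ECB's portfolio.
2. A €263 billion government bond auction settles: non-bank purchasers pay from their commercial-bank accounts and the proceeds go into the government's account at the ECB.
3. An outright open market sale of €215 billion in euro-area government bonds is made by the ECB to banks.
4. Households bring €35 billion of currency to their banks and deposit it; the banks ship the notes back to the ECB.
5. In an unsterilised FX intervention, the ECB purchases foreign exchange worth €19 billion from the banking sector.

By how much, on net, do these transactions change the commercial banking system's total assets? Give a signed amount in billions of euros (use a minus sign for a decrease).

Asset sale (to non-banks) €198 billion: bank balance sheets shrink → −€198B.
Government account inflow €263 billion: bank balance sheets shrink → −€263B.
OMO sale (to banks) €215 billion: just an asset swap on bank balance sheets → 0.
Currency deposit €35 billion: bank balance sheets expand → +€35B.
FX purchase €19 billion: just an asset swap on bank balance sheets → 0.
Net: −198 − 263 + 0 + 35 + 0 = -€426 billion.

-€426 billion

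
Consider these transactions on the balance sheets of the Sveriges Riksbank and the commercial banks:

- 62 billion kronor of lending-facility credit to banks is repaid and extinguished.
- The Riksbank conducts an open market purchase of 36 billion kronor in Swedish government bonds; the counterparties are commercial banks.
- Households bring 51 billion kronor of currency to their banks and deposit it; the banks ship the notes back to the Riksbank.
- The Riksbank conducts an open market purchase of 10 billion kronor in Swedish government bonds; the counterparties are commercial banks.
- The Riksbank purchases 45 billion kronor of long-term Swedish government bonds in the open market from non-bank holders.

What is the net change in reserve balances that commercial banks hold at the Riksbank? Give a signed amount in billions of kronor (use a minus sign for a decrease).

+80 billion

Riksbank balance sheet:
  Assets:      Securities +91B, Loans to banks −62B
  Liabilities: Bank reserves +80B, Currency in circulation −51B
So the change in reserve balances that commercial banks hold at the Riksbank is +80 billion.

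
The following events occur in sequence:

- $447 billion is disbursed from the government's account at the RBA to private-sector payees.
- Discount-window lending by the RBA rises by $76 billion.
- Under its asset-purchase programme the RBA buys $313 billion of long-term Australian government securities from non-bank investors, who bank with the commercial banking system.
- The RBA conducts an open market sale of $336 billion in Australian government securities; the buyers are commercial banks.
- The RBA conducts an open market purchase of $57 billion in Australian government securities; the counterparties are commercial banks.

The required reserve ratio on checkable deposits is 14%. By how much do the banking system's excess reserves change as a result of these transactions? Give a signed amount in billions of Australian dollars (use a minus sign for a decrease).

+$450.6 billion

Government spending $447 billion: reserves +$447B, deposits +$447B.
Discount-window loan $76 billion: reserves +$76B, deposits 0.
Asset purchase (from non-banks) $313 billion: reserves +$313B, deposits +$313B.
OMO sale (to banks) $336 billion: reserves −$336B, deposits 0.
OMO purchase (from banks) $57 billion: reserves +$57B, deposits 0.
Totals: Δreserves = +$557B, Δdeposits = +$760B.
Δrequired reserves = 14% × +$760B = +$106.4B.
Δexcess reserves = Δreserves − Δrequired = +$557B − (+$106.4B) = +$450.6 billion.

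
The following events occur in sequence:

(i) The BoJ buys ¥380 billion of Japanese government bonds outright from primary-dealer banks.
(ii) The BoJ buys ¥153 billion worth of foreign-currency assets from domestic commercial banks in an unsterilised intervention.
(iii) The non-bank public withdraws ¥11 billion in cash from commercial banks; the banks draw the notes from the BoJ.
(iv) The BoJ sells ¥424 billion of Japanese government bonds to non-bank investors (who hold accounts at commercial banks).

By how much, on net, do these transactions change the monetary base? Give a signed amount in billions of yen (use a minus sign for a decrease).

OMO purchase (from banks) ¥380 billion: BoJ balance sheet expands → +¥380B.
FX purchase ¥153 billion: BoJ balance sheet expands → +¥153B.
Currency withdrawal ¥11 billion: just a shift between currency and reserves — both are base money → 0.
Asset sale (to non-banks) ¥424 billion: BoJ balance sheet contracts → −¥424B.
Net: 380 + 153 + 0 − 424 = +¥109 billion.

+¥109 billion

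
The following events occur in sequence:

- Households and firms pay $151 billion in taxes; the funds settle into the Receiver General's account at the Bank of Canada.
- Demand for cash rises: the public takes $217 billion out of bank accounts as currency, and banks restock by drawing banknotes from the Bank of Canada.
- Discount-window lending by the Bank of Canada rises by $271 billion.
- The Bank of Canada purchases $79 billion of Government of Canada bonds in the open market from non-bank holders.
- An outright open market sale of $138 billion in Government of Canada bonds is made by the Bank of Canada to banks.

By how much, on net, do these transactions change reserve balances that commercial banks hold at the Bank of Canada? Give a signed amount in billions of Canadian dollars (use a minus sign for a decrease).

Government account inflow $151 billion: funds move from bank reserves into the government account → −$151B.
Currency withdrawal $217 billion: banks swap reserves for currency → −$217B.
Discount-window loan $271 billion: the loan is credited to the bank's reserve account → +$271B.
Asset purchase (from non-banks) $79 billion: the Bank of Canada pays by crediting reserve accounts → +$79B.
OMO sale (to banks) $138 billion: the buying banks pay out of their reserve balances → −$138B.
Net: −151 − 217 + 271 + 79 − 138 = -$156 billion.

-$156 billion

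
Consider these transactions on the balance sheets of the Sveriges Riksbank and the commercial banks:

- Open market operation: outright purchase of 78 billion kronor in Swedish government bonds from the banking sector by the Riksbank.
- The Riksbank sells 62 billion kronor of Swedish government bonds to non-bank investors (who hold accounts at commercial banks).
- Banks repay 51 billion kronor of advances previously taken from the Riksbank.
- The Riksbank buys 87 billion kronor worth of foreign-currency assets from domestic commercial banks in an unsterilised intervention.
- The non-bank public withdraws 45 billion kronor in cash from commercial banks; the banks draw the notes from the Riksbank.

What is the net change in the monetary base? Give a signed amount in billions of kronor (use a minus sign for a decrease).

+52 billion

OMO purchase (from banks) 78 billion kronor: Riksbank balance sheet expands → +78B.
Asset sale (to non-banks) 62 billion kronor: Riksbank balance sheet contracts → −62B.
Discount-window repayment 51 billion kronor: Riksbank balance sheet contracts → −51B.
FX purchase 87 billion kronor: Riksbank balance sheet expands → +87B.
Currency withdrawal 45 billion kronor: just a shift between currency and reserves — both are base money → 0.
Net: 78 − 62 − 51 + 87 + 0 = +52 billion.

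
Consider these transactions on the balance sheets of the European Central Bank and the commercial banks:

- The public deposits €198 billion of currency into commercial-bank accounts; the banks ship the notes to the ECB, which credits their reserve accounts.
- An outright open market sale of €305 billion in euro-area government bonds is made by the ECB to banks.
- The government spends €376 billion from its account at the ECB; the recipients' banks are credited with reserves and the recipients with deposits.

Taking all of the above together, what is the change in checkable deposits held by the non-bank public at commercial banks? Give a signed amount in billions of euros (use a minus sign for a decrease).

+€574 billion

ECB balance sheet:
  Assets:      Securities −€305B
  Liabilities: Bank reserves +€269B, Currency in circulation −€198B, Government deposits −€376B
Commercial banking system:
  Assets:      Reserves at CB +€269B, Securities +€305B
  Liabilities: Checkable deposits +€574B
So the change in checkable deposits held by the non-bank public at commercial banks is +€574 billion.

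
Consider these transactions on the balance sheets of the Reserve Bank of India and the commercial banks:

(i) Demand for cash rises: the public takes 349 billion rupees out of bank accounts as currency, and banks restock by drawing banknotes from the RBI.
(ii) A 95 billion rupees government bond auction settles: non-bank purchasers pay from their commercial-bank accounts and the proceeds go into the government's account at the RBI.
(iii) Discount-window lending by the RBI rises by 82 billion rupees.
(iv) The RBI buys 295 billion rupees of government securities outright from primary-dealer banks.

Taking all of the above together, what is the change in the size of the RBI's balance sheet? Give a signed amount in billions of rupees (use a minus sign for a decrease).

+377 billion

Currency withdrawal 349 billion rupees: only the composition of liabilities changes → 0.
Government account inflow 95 billion rupees: only the composition of liabilities changes → 0.
Discount-window loan 82 billion rupees: an RBI asset is acquired → +82B.
OMO purchase (from banks) 295 billion rupees: an RBI asset is acquired → +295B.
Net: 0 + 0 + 82 + 295 = +377 billion.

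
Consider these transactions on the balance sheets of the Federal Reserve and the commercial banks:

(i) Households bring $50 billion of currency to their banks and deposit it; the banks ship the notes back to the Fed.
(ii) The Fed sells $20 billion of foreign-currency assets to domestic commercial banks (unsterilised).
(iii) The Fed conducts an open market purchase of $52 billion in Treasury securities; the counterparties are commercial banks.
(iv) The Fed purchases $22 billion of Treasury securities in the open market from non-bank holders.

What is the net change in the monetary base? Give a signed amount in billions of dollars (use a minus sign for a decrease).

Fed balance sheet:
  Assets:      Securities +$74B, Foreign assets −$20B
  Liabilities: Bank reserves +$104B, Currency in circulation −$50B
Commercial banking system:
  Assets:      Reserves at CB +$104B, Securities −$52B, Foreign assets +$20B
  Liabilities: Checkable deposits +$72B
Monetary base = currency + reserves: −$50B + (+$104B) = +$54 billion.

+$54 billion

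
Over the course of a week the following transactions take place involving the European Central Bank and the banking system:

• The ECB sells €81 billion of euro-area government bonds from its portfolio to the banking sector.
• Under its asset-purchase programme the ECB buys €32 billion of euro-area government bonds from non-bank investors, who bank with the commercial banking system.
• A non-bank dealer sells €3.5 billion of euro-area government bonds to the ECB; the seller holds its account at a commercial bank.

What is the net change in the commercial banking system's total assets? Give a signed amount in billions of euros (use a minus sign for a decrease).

+€35.5 billion

OMO sale (to banks) €81 billion: just an asset swap on bank balance sheets → 0.
Asset purchase (from non-banks) €32 billion: bank balance sheets expand → +€32B.
Asset purchase (from non-banks) €3.5 billion: bank balance sheets expand → +€3.5B.
Net: 0 + 32 + 3.5 = +€35.5 billion.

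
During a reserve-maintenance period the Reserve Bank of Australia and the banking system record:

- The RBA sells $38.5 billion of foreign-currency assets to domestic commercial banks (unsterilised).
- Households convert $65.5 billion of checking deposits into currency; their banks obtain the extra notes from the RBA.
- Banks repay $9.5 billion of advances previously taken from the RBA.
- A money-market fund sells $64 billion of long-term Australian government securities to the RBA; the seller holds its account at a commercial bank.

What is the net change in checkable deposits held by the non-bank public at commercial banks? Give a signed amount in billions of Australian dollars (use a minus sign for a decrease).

RBA balance sheet:
  Assets:      Securities +$64B, Loans to banks −$9.5B, Foreign assets −$38.5B
  Liabilities: Bank reserves −$49.5B, Currency in circulation +$65.5B
Commercial banking system:
  Assets:      Reserves at CB −$49.5B, Foreign assets +$38.5B
  Liabilities: Checkable deposits −$1.5B, Borrowings from CB −$9.5B
So the change in checkable deposits held by the non-bank public at commercial banks is -$1.5 billion.

-$1.5 billion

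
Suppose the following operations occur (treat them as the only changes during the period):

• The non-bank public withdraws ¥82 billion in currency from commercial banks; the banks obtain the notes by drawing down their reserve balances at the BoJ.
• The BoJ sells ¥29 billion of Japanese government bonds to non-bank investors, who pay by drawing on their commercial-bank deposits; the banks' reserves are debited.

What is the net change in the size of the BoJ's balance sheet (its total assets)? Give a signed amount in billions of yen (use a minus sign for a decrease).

Currency withdrawal ¥82 billion: only the composition of liabilities changes → 0.
Asset sale (to non-banks) ¥29 billion: a BoJ asset is shed → −¥29B.
Net: 0 − 29 = -¥29 billion.

-¥29 billion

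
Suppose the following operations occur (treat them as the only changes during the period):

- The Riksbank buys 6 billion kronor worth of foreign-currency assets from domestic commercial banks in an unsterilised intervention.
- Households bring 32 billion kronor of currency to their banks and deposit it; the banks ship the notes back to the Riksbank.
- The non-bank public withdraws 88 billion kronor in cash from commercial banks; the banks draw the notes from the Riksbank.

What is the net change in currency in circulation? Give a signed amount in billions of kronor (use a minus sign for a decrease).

FX purchase 6 billion kronor: no currency enters or leaves circulation → 0.
Currency deposit 32 billion kronor: notes return to the central bank → −32B.
Currency withdrawal 88 billion kronor: notes leave the central bank → +88B.
Net: 0 − 32 + 88 = +56 billion.

+56 billion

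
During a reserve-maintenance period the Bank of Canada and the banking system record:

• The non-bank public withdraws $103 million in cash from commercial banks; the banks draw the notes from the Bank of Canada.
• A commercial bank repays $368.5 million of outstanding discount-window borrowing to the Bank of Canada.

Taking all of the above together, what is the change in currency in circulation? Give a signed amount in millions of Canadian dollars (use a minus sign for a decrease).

+$103 million

Currency withdrawal $103 million: notes leave the central bank → +$103M.
Discount-window repayment $368.5 million: no currency enters or leaves circulation → 0.
Net: 103 + 0 = +$103 million.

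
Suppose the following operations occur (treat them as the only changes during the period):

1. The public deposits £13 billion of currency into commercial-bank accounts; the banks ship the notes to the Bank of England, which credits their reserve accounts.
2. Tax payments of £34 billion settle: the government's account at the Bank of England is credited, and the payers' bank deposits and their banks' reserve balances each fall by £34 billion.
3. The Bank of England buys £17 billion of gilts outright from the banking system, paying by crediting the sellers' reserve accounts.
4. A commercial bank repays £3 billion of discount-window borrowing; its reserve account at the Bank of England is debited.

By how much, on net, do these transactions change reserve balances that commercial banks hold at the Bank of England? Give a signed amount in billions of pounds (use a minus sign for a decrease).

-£7 billion

Currency deposit £13 billion: returned notes are swapped for reserve credit → +£13B.
Government account inflow £34 billion: funds move from bank reserves into the government account → −£34B.
OMO purchase (from banks) £17 billion: the Bank of England pays by crediting reserve accounts → +£17B.
Discount-window repayment £3 billion: repayment is debited from reserves → −£3B.
Net: 13 − 34 + 17 − 3 = -£7 billion.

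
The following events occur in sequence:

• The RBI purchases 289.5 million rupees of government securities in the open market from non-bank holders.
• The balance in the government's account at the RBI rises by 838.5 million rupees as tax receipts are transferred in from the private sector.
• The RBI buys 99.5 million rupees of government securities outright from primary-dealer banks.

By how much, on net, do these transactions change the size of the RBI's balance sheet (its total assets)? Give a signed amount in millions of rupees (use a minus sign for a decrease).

Asset purchase (from non-banks) 289.5 million rupees: an RBI asset is acquired → +289.5M.
Government account inflow 838.5 million rupees: only the composition of liabilities changes → 0.
OMO purchase (from banks) 99.5 million rupees: an RBI asset is acquired → +99.5M.
Net: 289.5 + 0 + 99.5 = +389 million.

+389 million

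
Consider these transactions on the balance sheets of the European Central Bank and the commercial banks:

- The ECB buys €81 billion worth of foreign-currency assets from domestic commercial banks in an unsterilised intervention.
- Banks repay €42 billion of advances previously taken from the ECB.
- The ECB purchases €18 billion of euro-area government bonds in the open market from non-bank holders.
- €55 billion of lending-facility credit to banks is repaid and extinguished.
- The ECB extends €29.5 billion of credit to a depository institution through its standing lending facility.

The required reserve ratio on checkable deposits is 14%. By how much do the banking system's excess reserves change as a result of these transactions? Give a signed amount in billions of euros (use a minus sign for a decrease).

FX purchase €81 billion: reserves +€81B, deposits 0.
Discount-window repayment €42 billion: reserves −€42B, deposits 0.
Asset purchase (from non-banks) €18 billion: reserves +€18B, deposits +€18B.
Discount-window repayment €55 billion: reserves −€55B, deposits 0.
Discount-window loan €29.5 billion: reserves +€29.5B, deposits 0.
Totals: Δreserves = +€31.5B, Δdeposits = +€18B.
Δrequired reserves = 14% × +€18B = +€2.52B.
Δexcess reserves = Δreserves − Δrequired = +€31.5B − (+€2.52B) = +€28.98 billion.

+€28.98 billion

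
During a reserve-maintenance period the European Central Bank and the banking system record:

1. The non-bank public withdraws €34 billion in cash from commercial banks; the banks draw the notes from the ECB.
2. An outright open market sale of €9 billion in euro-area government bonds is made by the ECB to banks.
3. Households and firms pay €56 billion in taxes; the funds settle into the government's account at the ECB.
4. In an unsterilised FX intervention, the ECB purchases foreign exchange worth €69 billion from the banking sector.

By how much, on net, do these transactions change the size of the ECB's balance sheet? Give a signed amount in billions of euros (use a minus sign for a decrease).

+€60 billion

ECB balance sheet:
  Assets:      Securities −€9B, Foreign assets +€69B
  Liabilities: Bank reserves −€30B, Currency in circulation +€34B, Government deposits +€56B
Commercial banking system:
  Assets:      Reserves at CB −€30B, Securities +€9B, Foreign assets −€69B
  Liabilities: Checkable deposits −€90B
Change in total ECB assets = +€60 billion.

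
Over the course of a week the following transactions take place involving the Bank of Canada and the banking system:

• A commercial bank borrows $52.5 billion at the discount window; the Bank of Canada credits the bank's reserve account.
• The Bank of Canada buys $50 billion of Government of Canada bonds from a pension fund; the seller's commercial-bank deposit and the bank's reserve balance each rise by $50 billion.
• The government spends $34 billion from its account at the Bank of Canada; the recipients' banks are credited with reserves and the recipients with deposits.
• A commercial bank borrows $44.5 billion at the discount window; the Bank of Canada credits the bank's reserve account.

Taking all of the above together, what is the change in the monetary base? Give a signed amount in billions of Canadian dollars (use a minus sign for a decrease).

Discount-window loan $52.5 billion: Bank of Canada balance sheet expands → +$52.5B.
Asset purchase (from non-banks) $50 billion: Bank of Canada balance sheet expands → +$50B.
Government spending $34 billion: a non-base liability converts back to reserves → +$34B.
Discount-window loan $44.5 billion: Bank of Canada balance sheet expands → +$44.5B.
Net: 52.5 + 50 + 34 + 44.5 = +$181 billion.

+$181 billion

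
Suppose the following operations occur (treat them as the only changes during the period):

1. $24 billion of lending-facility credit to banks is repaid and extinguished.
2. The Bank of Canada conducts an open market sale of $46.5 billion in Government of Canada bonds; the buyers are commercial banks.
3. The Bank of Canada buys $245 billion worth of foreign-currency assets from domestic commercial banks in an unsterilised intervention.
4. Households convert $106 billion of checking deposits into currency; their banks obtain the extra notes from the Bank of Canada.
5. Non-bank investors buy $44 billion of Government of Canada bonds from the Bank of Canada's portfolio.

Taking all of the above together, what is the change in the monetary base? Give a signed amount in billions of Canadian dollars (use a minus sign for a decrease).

Discount-window repayment $24 billion: Bank of Canada balance sheet contracts → −$24B.
OMO sale (to banks) $46.5 billion: Bank of Canada balance sheet contracts → −$46.5B.
FX purchase $245 billion: Bank of Canada balance sheet expands → +$245B.
Currency withdrawal $106 billion: just a shift between currency and reserves — both are base money → 0.
Asset sale (to non-banks) $44 billion: Bank of Canada balance sheet contracts → −$44B.
Net: −24 − 46.5 + 245 + 0 − 44 = +$130.5 billion.

+$130.5 billion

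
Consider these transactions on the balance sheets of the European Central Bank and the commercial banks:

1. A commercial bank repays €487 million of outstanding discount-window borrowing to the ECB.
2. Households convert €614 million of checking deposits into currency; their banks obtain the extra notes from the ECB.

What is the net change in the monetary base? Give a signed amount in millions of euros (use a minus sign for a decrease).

Discount-window repayment €487 million: ECB balance sheet contracts → −€487M.
Currency withdrawal €614 million: just a shift between currency and reserves — both are base money → 0.
Net: −487 + 0 = -€487 million.

-€487 million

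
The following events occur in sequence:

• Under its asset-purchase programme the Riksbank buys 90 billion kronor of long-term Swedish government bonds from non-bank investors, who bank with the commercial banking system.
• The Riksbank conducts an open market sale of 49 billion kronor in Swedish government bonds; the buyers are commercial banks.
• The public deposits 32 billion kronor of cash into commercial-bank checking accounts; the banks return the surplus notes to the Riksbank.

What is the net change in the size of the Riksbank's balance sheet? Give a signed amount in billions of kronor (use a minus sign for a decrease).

+41 billion

Riksbank balance sheet:
  Assets:      Securities +41B
  Liabilities: Bank reserves +73B, Currency in circulation −32B
Change in total Riksbank assets = +41 billion.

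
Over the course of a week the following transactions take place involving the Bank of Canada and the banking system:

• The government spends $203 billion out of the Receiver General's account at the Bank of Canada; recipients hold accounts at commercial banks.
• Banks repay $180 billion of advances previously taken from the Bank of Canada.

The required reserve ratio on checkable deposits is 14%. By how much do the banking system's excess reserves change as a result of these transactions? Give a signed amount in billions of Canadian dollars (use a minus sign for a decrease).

-$5.42 billion

Government spending $203 billion: reserves +$203B, deposits +$203B.
Discount-window repayment $180 billion: reserves −$180B, deposits 0.
Totals: Δreserves = +$23B, Δdeposits = +$203B.
Δrequired reserves = 14% × +$203B = +$28.42B.
Δexcess reserves = Δreserves − Δrequired = +$23B − (+$28.42B) = -$5.42 billion.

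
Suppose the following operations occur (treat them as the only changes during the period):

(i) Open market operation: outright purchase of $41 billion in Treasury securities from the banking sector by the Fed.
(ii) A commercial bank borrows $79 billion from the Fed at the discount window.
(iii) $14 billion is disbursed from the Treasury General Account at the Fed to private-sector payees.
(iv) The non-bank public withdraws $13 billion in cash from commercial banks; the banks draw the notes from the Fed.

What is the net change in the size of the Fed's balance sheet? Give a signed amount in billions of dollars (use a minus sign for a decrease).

+$120 billion

Fed balance sheet:
  Assets:      Securities +$41B, Loans to banks +$79B
  Liabilities: Bank reserves +$121B, Currency in circulation +$13B, Government deposits −$14B
Change in total Fed assets = +$120 billion.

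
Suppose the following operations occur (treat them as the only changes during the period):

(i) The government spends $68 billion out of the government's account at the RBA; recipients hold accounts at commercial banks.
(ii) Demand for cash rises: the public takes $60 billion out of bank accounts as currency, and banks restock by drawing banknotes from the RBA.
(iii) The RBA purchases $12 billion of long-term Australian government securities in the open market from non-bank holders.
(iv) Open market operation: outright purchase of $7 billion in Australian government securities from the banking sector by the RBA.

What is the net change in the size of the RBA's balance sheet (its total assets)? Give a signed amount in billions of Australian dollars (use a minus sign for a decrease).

+$19 billion

Government spending $68 billion: only the composition of liabilities changes → 0.
Currency withdrawal $60 billion: only the composition of liabilities changes → 0.
Asset purchase (from non-banks) $12 billion: an RBA asset is acquired → +$12B.
OMO purchase (from banks) $7 billion: an RBA asset is acquired → +$7B.
Net: 0 + 0 + 12 + 7 = +$19 billion.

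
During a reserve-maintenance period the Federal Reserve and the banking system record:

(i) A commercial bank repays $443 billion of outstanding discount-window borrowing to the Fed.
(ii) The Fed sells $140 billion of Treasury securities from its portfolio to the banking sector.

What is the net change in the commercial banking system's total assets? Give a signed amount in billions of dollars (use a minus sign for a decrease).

-$443 billion

Fed balance sheet:
  Assets:      Securities −$140B, Loans to banks −$443B
  Liabilities: Bank reserves −$583B
Commercial banking system:
  Assets:      Reserves at CB −$583B, Securities +$140B
  Liabilities: Borrowings from CB −$443B
Change in total bank assets = -$443 billion.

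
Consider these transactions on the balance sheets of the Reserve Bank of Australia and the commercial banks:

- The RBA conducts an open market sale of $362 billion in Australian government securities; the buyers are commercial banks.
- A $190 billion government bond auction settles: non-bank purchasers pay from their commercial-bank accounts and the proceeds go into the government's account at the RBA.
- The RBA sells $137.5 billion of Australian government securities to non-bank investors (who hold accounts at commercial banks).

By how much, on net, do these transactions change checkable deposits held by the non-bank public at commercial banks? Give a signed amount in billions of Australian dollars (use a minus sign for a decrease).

OMO sale (to banks) $362 billion: the counterparty is a bank, so public deposits are unchanged → 0.
Government account inflow $190 billion: non-bank counterparties' bank balances fall → −$190B.
Asset sale (to non-banks) $137.5 billion: non-bank counterparties' bank balances fall → −$137.5B.
Net: 0 − 190 − 137.5 = -$327.5 billion.

-$327.5 billion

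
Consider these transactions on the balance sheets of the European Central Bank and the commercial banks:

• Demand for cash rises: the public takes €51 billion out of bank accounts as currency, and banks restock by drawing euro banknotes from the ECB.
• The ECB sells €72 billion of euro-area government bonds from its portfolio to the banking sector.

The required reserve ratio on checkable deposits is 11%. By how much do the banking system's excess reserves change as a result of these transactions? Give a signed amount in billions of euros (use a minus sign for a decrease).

Currency withdrawal €51 billion: reserves −€51B, deposits −€51B.
OMO sale (to banks) €72 billion: reserves −€72B, deposits 0.
Totals: Δreserves = −€123B, Δdeposits = −€51B.
Δrequired reserves = 11% × −€51B = −€5.61B.
Δexcess reserves = Δreserves − Δrequired = −€123B − (−€5.61B) = -€117.39 billion.

-€117.39 billion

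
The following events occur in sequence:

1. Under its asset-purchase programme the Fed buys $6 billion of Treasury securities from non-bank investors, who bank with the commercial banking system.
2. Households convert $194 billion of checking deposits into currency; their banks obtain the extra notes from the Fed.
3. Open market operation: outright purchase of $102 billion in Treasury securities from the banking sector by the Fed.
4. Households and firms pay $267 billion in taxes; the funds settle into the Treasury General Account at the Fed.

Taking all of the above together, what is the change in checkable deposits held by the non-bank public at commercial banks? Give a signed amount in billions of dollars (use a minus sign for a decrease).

-$455 billion

Fed balance sheet:
  Assets:      Securities +$108B
  Liabilities: Bank reserves −$353B, Currency in circulation +$194B, Government deposits +$267B
Commercial banking system:
  Assets:      Reserves at CB −$353B, Securities −$102B
  Liabilities: Checkable deposits −$455B
So the change in checkable deposits held by the non-bank public at commercial banks is -$455 billion.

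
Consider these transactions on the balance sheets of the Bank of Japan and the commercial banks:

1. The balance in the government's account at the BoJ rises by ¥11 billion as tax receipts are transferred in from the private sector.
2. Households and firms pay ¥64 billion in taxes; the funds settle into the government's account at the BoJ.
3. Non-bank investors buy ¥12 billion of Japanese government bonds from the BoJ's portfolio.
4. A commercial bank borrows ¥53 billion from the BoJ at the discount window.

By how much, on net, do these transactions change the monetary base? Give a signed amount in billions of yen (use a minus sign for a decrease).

Government account inflow ¥11 billion: reserves shift to a non-base liability → −¥11B.
Government account inflow ¥64 billion: reserves shift to a non-base liability → −¥64B.
Asset sale (to non-banks) ¥12 billion: BoJ balance sheet contracts → −¥12B.
Discount-window loan ¥53 billion: BoJ balance sheet expands → +¥53B.
Net: −11 − 64 − 12 + 53 = -¥34 billion.

-¥34 billion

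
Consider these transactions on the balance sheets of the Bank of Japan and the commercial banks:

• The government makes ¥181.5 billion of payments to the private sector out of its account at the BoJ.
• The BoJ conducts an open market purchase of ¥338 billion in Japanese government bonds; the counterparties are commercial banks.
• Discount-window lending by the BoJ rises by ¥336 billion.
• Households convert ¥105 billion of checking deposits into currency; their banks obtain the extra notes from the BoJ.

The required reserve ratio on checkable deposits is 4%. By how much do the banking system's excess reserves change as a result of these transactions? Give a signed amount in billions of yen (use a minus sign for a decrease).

Government spending ¥181.5 billion: reserves +¥181.5B, deposits +¥181.5B.
OMO purchase (from banks) ¥338 billion: reserves +¥338B, deposits 0.
Discount-window loan ¥336 billion: reserves +¥336B, deposits 0.
Currency withdrawal ¥105 billion: reserves −¥105B, deposits −¥105B.
Totals: Δreserves = +¥750.5B, Δdeposits = +¥76.5B.
Δrequired reserves = 4% × +¥76.5B = +¥3.06B.
Δexcess reserves = Δreserves − Δrequired = +¥750.5B − (+¥3.06B) = +¥747.44 billion.

+¥747.44 billion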